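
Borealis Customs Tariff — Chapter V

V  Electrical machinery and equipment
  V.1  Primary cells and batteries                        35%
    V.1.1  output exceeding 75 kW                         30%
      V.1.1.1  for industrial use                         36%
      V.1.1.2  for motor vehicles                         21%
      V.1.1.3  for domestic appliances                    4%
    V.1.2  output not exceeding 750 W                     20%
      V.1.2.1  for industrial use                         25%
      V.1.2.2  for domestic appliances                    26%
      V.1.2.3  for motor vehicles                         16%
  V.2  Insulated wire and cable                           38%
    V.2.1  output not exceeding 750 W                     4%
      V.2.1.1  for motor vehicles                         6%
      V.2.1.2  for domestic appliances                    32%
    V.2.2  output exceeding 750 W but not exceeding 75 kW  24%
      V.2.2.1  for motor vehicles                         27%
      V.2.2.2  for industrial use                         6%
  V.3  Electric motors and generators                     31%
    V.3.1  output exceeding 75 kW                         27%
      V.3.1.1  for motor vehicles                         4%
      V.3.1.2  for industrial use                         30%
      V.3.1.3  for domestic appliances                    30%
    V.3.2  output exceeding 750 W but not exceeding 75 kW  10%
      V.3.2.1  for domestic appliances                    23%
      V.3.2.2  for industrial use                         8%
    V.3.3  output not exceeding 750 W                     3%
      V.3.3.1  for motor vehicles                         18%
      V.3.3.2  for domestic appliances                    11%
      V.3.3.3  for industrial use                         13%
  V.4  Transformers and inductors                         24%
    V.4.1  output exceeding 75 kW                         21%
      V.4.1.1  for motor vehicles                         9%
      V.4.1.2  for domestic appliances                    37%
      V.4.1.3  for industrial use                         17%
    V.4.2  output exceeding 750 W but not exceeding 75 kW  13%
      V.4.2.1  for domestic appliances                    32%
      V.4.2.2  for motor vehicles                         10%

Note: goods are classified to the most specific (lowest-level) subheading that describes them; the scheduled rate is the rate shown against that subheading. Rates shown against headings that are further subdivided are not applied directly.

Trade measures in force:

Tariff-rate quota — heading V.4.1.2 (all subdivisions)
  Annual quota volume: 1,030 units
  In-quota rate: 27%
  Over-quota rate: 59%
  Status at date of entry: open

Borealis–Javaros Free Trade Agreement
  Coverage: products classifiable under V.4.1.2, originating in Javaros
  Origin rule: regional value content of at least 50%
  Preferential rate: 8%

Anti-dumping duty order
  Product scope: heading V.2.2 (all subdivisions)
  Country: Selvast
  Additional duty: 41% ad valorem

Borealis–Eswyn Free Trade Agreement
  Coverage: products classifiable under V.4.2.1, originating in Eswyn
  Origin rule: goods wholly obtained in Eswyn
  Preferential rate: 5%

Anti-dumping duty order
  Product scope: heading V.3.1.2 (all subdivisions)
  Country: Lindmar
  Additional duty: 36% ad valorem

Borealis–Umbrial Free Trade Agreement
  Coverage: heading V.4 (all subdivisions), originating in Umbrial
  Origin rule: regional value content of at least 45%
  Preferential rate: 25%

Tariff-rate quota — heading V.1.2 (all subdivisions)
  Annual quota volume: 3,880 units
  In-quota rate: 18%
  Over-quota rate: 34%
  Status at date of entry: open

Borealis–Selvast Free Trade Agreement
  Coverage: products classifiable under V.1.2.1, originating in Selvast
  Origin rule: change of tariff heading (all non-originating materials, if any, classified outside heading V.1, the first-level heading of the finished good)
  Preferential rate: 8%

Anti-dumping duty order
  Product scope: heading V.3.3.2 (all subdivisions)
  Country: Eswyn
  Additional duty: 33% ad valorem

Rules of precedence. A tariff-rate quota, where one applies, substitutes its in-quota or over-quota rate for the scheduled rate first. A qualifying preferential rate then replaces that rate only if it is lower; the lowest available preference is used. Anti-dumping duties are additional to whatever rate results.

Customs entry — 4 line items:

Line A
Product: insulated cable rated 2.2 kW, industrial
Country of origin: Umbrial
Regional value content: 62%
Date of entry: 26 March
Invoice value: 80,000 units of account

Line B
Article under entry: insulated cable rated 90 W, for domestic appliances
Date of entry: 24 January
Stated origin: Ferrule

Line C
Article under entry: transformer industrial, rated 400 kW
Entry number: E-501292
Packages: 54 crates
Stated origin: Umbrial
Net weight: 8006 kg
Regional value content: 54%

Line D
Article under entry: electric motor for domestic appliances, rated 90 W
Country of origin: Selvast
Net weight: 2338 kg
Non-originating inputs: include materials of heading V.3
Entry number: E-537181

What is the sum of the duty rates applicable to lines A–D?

66%

Line A: insulated cable → V.2; rated 2.2 kW → V.2.2; industrial → V.2.2.2. Scheduled 6%. Umbrial agreement on V.4: V.2.2.2 not covered. → 6%.
Line B: insulated cable → V.2; rated 90 W → V.2.1; for domestic appliances → V.2.1.2. Scheduled 32%. No special measure applies. → 32%.
Line C: transformer → V.4; rated 400 kW → V.4.1; industrial → V.4.1.3. Scheduled 17%. Umbrial agreement on V.4: RVC ≥ 45% → 25% available; preference 25% not lower than 17% → no reduction. → 17%.
Line D: electric motor → V.3; rated 90 W → V.3.3; for domestic appliances → V.3.3.2. Scheduled 11%. Selvast agreement on V.1.2.1: V.3.3.2 not covered. → 11%.
Sum: 6% + 32% + 17% + 11% = 66%.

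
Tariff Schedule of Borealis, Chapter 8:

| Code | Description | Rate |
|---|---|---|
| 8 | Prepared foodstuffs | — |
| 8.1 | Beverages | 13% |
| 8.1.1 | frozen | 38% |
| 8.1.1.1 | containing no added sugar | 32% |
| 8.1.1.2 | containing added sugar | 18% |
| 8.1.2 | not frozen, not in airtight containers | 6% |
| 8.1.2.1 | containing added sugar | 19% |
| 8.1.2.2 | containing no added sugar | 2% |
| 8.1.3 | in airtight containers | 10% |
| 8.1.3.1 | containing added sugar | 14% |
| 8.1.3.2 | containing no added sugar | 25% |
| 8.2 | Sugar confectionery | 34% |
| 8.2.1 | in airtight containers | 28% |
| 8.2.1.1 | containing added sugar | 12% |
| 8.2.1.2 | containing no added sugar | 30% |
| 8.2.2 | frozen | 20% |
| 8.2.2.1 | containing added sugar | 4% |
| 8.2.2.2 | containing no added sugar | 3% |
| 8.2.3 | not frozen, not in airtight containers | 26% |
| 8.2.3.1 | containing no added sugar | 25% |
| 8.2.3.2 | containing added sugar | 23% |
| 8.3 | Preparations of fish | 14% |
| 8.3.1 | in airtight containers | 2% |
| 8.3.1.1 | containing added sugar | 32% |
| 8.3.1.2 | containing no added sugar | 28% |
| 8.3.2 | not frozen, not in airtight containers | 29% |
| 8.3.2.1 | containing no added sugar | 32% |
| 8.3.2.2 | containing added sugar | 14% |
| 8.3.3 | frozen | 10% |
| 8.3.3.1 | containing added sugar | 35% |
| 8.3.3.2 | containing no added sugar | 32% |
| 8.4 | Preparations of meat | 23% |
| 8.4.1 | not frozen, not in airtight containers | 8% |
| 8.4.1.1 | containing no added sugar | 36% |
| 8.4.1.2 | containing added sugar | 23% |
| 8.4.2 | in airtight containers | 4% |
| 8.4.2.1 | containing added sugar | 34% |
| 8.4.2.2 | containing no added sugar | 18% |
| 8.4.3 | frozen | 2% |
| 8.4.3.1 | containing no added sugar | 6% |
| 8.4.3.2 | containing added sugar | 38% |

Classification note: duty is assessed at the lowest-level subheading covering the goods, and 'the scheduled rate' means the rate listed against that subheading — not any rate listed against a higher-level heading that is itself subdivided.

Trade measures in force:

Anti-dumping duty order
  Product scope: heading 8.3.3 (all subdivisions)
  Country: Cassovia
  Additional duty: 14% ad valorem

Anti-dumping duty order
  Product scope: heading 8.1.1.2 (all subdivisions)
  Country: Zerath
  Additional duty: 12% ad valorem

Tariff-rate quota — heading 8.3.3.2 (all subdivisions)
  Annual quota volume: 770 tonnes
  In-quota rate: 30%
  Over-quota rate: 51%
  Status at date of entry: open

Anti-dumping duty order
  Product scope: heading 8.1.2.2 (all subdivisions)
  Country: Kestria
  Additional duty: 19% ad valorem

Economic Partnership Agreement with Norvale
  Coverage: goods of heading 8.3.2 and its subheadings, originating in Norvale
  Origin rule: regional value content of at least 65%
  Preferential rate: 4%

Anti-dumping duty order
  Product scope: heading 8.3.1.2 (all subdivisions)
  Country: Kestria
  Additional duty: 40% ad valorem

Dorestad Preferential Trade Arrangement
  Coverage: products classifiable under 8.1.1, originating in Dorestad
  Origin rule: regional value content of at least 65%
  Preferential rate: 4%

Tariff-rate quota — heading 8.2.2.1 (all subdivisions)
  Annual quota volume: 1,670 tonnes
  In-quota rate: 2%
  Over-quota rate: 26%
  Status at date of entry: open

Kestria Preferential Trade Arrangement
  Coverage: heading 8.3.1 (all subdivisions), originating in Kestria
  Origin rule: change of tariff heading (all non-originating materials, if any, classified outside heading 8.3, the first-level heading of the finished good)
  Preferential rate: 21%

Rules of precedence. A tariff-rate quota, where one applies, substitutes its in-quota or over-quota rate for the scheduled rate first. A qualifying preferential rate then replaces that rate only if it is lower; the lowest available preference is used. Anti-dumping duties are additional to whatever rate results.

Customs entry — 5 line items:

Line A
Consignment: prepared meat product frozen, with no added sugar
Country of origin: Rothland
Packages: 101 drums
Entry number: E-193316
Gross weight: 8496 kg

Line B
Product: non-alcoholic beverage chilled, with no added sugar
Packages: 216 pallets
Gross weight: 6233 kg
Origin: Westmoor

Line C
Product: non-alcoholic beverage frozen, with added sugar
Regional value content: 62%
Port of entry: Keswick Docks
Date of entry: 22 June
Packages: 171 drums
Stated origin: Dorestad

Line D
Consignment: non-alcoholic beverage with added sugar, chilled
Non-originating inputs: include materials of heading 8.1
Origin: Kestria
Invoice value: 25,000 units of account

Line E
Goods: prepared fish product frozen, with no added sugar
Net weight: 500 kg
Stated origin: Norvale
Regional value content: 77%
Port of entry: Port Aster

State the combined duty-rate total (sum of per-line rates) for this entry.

75%

Line A: prepared meat product → 8.4; frozen → 8.4.3; with no added sugar → 8.4.3.1. Scheduled 6%. No special measure applies. → 6%.
Line B: non-alcoholic beverage → 8.1; chilled → 8.1.2; with no added sugar → 8.1.2.2. Scheduled 2%. No special measure applies. → 2%.
Line C: non-alcoholic beverage → 8.1; frozen → 8.1.1; with added sugar → 8.1.1.2. Scheduled 18%. Dorestad agreement on 8.1.1: RVC < 65%. → 18%.
Line D: non-alcoholic beverage → 8.1; chilled → 8.1.2; with added sugar → 8.1.2.1. Scheduled 19%. Kestria agreement on 8.3.1: 8.1.2.1 not covered. → 19%.
Line E: prepared fish product → 8.3; frozen → 8.3.3; with no added sugar → 8.3.3.2. Scheduled 32%. quota on 8.3.3.2 open → in-quota 30%; Norvale agreement on 8.3.2: 8.3.3.2 not covered. → 30%.
Sum: 6% + 2% + 18% + 19% + 30% = 75%.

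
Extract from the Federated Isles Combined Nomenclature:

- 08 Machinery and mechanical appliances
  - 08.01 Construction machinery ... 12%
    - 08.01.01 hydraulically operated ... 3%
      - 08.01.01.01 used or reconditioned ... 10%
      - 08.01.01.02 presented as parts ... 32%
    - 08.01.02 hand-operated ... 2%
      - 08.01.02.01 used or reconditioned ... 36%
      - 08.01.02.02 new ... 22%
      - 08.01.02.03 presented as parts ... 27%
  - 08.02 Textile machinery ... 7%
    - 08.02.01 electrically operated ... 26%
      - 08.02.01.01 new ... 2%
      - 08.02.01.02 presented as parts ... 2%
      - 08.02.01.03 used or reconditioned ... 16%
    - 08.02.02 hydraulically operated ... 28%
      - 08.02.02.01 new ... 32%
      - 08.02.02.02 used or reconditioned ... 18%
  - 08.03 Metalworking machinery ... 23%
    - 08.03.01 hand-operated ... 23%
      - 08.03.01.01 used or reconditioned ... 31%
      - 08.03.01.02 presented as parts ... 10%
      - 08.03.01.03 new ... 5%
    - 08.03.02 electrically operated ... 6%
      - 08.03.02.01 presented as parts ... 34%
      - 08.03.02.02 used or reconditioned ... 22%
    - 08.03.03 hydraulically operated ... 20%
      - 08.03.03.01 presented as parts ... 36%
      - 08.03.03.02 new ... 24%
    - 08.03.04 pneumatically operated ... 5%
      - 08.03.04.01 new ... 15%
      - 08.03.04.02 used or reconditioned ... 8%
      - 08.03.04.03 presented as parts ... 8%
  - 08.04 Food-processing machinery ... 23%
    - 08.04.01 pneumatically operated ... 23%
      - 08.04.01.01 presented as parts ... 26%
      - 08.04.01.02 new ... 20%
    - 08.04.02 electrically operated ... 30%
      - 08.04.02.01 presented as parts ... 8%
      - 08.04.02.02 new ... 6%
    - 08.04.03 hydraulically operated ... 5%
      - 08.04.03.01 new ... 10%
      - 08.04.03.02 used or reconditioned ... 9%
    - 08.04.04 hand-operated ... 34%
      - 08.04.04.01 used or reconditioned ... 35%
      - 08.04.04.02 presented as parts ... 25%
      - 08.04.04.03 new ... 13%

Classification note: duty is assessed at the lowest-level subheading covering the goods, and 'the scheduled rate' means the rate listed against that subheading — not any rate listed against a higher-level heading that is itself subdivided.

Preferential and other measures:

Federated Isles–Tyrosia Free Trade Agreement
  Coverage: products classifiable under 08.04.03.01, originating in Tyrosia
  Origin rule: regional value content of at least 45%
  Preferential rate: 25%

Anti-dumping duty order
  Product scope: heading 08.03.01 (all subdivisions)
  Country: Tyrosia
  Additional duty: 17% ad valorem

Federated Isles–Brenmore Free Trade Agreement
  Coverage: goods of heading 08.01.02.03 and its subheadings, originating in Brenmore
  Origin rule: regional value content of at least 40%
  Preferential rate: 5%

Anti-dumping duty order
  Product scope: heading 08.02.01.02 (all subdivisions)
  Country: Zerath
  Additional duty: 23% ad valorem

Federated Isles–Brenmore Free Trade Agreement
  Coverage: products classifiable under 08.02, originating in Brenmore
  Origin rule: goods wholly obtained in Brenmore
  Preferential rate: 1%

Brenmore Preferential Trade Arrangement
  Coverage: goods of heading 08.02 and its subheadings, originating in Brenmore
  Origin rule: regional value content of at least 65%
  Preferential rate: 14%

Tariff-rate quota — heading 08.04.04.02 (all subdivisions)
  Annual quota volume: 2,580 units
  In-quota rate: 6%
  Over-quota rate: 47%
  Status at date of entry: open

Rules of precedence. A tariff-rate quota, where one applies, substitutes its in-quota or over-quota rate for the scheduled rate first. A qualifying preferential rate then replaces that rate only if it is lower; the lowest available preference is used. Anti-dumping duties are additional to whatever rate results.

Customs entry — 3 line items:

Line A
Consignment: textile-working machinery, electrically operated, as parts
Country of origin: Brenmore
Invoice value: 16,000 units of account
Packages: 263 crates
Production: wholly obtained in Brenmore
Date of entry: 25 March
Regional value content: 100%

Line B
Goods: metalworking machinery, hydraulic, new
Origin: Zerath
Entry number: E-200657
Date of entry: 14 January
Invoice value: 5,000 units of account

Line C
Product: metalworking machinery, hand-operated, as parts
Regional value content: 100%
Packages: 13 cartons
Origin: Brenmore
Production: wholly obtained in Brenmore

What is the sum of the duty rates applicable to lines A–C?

35%

Line A: textile-working → 08.02; electrically operated → 08.02.01; as parts → 08.02.01.02. Scheduled 2%. Brenmore agreement on 08.01.02.03: 08.02.01.02 not covered; Brenmore agreement on 08.02: wholly obtained → 1% available; Brenmore agreement on 08.02: RVC ≥ 65% → 14% available; preferential 1%. → 1%.
Line B: metalworking → 08.03; hydraulic → 08.03.03; new → 08.03.03.02. Scheduled 24%. No special measure applies. → 24%.
Line C: metalworking → 08.03; hand-operated → 08.03.01; as parts → 08.03.01.02. Scheduled 10%. Brenmore agreement on 08.01.02.03: 08.03.01.02 not covered; Brenmore agreement on 08.02: 08.03.01.02 not covered; Brenmore agreement on 08.02: 08.03.01.02 not covered. → 10%.
Sum: 1% + 24% + 10% = 35%.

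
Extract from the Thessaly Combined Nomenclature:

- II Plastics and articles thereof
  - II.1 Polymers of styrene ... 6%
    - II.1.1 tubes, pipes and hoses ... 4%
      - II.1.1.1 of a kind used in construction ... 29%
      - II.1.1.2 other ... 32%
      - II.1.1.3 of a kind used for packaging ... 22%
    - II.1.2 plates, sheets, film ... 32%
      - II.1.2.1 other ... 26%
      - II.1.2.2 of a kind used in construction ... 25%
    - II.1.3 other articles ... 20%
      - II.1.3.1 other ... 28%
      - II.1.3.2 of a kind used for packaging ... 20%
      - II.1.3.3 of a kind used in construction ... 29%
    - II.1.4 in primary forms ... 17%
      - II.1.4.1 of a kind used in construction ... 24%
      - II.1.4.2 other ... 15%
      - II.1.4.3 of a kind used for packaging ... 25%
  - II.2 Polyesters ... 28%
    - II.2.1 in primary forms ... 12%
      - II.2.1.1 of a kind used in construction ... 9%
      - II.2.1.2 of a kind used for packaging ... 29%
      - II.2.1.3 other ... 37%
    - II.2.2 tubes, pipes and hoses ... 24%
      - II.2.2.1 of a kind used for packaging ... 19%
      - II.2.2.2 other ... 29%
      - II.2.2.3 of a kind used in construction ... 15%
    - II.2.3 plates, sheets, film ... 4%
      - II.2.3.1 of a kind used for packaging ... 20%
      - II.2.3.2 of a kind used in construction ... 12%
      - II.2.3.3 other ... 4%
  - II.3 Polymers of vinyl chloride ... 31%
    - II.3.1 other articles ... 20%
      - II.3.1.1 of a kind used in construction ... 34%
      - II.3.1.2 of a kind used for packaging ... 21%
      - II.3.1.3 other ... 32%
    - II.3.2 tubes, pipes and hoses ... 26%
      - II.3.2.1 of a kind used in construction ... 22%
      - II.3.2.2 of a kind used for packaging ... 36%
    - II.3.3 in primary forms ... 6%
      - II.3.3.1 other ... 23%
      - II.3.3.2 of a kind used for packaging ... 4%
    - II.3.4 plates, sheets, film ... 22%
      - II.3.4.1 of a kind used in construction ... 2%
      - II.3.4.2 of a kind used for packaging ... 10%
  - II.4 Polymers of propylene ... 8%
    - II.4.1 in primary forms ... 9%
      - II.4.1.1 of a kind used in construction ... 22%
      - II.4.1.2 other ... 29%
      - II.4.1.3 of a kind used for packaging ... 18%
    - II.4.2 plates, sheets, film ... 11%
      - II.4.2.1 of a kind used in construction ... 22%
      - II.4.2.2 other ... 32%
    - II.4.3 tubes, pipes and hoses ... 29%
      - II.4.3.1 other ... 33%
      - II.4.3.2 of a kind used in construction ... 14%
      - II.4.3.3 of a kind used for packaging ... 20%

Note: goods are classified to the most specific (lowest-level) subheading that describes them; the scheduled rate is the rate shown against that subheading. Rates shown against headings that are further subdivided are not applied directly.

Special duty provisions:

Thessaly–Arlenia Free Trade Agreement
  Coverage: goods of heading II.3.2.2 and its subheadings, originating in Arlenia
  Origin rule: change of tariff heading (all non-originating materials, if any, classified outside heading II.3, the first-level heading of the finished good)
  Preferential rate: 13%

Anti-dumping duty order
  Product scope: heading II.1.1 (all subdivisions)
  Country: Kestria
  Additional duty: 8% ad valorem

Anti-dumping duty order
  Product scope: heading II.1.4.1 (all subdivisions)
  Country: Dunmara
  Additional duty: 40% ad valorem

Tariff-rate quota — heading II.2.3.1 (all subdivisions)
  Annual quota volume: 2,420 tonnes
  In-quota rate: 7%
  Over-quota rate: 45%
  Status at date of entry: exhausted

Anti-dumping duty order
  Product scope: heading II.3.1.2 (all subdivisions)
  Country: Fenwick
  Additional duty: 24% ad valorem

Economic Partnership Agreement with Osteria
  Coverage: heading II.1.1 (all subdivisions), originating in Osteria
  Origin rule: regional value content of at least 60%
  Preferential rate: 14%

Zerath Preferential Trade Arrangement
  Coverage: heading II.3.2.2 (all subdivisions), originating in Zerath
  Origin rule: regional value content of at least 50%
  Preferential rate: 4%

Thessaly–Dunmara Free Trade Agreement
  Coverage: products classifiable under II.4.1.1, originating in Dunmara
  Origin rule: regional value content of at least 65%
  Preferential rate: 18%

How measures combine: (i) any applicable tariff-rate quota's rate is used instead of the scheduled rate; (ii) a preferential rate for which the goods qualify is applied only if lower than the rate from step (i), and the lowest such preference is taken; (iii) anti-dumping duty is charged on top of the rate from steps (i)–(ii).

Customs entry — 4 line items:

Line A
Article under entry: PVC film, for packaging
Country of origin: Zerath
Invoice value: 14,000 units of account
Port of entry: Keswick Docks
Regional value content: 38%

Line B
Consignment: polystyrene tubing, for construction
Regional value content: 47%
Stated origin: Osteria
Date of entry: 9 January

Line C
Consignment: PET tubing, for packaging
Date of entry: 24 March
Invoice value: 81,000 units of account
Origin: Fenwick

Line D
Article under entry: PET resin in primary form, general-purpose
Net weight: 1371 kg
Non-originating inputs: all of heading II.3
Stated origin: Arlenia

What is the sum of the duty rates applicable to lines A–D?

Line A: PVC → II.3; film → II.3.4; for packaging → II.3.4.2. Scheduled 10%. Zerath agreement on II.3.2.2: II.3.4.2 not covered. → 10%.
Line B: polystyrene → II.1; tubing → II.1.1; for construction → II.1.1.1. Scheduled 29%. Osteria agreement on II.1.1: RVC < 60%. → 29%.
Line C: PET → II.2; tubing → II.2.2; for packaging → II.2.2.1. Scheduled 19%. No special measure applies. → 19%.
Line D: PET → II.2; resin in primary form → II.2.1; general-purpose → II.2.1.3. Scheduled 37%. Arlenia agreement on II.3.2.2: II.2.1.3 not covered. → 37%.
Sum: 10% + 29% + 19% + 37% = 95%.

95%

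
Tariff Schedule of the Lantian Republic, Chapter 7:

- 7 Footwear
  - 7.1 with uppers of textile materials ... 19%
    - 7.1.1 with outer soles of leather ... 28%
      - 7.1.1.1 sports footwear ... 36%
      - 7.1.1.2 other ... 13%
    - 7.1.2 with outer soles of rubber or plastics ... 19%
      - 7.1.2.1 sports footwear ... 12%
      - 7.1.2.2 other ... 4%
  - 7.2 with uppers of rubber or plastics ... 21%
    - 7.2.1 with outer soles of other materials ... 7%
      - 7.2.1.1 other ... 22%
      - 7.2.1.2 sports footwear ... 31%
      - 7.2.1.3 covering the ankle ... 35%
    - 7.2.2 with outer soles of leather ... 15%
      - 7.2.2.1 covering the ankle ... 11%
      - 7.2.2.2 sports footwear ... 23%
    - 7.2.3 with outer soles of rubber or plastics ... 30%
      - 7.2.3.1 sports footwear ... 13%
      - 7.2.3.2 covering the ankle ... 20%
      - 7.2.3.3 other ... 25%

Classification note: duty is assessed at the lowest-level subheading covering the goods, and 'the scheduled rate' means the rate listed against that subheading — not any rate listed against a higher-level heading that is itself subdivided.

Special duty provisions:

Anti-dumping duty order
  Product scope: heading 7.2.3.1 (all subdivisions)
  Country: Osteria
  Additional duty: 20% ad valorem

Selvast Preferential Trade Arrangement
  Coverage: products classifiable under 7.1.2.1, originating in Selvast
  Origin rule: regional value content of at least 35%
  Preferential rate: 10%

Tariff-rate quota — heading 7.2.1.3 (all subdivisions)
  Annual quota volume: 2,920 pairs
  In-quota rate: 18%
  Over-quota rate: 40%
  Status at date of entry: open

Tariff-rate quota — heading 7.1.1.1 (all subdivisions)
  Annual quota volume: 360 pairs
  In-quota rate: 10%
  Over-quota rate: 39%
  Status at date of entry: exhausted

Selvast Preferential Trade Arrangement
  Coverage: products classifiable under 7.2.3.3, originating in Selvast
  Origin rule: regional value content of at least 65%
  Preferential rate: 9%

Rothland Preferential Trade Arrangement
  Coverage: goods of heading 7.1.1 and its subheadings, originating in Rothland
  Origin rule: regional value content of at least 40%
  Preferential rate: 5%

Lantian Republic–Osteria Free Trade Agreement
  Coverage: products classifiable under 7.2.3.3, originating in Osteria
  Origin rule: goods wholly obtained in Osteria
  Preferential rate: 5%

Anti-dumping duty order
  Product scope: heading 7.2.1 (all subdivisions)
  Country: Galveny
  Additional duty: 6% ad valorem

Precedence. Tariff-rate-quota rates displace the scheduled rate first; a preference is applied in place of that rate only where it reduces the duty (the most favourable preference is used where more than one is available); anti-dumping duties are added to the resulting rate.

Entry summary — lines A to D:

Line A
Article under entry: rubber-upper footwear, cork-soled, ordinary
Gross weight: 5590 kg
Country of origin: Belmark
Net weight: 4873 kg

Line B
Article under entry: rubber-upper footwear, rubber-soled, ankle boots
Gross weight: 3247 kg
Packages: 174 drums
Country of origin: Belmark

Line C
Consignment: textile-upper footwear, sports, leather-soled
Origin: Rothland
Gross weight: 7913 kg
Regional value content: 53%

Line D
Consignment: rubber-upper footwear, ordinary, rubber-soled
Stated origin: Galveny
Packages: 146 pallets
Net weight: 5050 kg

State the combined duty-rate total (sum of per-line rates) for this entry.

72%

Line A: rubber-upper → 7.2; cork-soled → 7.2.1; ordinary → 7.2.1.1. Scheduled 22%. No special measure applies. → 22%.
Line B: rubber-upper → 7.2; rubber-soled → 7.2.3; ankle boots → 7.2.3.2. Scheduled 20%. No special measure applies. → 20%.
Line C: textile-upper → 7.1; leather-soled → 7.1.1; sports → 7.1.1.1. Scheduled 36%. quota on 7.1.1.1 exhausted → over-quota 39%; Rothland agreement on 7.1.1: RVC ≥ 40% → 5% available; preferential 5%. → 5%.
Line D: rubber-upper → 7.2; rubber-soled → 7.2.3; ordinary → 7.2.3.3. Scheduled 25%. No special measure applies. → 25%.
Sum: 22% + 20% + 5% + 25% = 72%.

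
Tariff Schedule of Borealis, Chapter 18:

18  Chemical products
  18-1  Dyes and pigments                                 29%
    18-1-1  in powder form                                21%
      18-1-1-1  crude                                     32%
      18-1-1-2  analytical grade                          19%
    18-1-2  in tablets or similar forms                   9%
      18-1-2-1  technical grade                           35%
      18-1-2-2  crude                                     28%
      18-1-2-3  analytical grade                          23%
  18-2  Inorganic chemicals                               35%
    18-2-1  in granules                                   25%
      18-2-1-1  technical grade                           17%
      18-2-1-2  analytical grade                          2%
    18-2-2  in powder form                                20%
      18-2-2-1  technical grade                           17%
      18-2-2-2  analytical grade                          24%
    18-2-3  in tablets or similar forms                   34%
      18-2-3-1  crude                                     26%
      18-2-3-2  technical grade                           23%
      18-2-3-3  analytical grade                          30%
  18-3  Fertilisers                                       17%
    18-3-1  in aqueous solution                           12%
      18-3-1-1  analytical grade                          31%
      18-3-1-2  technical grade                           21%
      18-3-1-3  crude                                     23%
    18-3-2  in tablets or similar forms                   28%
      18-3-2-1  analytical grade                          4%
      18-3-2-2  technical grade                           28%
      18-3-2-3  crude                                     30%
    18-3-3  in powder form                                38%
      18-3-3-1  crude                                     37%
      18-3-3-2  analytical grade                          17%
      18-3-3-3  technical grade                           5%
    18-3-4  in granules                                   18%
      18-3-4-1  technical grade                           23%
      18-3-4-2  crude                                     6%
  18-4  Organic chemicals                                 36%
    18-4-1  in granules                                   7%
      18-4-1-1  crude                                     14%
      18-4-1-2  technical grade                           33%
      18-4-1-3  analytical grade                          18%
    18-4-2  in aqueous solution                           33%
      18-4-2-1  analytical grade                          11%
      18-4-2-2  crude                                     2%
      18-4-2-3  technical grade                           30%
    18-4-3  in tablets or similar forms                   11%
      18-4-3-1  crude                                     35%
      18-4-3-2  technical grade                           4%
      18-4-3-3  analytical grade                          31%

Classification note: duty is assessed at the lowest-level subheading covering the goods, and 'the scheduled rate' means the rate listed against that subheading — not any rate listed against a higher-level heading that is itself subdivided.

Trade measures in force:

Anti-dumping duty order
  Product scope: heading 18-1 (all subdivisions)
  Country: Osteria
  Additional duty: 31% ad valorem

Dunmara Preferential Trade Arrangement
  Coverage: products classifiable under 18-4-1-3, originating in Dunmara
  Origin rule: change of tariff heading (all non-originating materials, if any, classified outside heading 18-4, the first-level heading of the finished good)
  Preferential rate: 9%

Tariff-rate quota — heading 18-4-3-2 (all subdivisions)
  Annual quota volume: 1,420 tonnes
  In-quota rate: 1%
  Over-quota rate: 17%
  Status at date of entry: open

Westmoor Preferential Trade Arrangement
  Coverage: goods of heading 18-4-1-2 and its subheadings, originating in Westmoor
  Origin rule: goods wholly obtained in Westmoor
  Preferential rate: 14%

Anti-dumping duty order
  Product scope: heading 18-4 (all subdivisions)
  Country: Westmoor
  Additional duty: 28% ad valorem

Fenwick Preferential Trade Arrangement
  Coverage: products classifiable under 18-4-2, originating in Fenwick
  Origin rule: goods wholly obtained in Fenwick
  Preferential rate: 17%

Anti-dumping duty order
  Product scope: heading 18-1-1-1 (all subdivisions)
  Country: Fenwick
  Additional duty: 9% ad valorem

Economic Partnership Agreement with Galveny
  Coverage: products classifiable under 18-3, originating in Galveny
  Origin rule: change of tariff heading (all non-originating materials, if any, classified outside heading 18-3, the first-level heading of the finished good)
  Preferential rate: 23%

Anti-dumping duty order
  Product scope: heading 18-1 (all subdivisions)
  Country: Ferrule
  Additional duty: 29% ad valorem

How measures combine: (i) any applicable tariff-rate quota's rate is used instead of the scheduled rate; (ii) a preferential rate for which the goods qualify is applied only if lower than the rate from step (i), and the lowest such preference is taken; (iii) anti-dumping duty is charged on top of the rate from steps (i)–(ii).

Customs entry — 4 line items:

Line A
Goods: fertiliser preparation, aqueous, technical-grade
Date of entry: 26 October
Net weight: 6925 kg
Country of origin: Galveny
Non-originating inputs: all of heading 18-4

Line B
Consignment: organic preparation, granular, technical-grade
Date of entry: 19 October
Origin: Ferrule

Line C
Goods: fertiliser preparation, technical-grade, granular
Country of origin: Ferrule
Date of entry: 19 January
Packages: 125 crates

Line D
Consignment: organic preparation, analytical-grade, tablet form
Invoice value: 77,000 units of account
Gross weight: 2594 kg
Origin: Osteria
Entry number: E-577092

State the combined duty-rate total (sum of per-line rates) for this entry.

108%

Line A: fertiliser → 18-3; aqueous → 18-3-1; technical-grade → 18-3-1-2. Scheduled 21%. Galveny agreement on 18-3: CTH met → 23% available; preference 23% not lower than 21% → no reduction. → 21%.
Line B: organic → 18-4; granular → 18-4-1; technical-grade → 18-4-1-2. Scheduled 33%. No special measure applies. → 33%.
Line C: fertiliser → 18-3; granular → 18-3-4; technical-grade → 18-3-4-1. Scheduled 23%. No special measure applies. → 23%.
Line D: organic → 18-4; tablet form → 18-4-3; analytical-grade → 18-4-3-3. Scheduled 31%. No special measure applies. → 31%.
Sum: 21% + 33% + 23% + 31% = 108%.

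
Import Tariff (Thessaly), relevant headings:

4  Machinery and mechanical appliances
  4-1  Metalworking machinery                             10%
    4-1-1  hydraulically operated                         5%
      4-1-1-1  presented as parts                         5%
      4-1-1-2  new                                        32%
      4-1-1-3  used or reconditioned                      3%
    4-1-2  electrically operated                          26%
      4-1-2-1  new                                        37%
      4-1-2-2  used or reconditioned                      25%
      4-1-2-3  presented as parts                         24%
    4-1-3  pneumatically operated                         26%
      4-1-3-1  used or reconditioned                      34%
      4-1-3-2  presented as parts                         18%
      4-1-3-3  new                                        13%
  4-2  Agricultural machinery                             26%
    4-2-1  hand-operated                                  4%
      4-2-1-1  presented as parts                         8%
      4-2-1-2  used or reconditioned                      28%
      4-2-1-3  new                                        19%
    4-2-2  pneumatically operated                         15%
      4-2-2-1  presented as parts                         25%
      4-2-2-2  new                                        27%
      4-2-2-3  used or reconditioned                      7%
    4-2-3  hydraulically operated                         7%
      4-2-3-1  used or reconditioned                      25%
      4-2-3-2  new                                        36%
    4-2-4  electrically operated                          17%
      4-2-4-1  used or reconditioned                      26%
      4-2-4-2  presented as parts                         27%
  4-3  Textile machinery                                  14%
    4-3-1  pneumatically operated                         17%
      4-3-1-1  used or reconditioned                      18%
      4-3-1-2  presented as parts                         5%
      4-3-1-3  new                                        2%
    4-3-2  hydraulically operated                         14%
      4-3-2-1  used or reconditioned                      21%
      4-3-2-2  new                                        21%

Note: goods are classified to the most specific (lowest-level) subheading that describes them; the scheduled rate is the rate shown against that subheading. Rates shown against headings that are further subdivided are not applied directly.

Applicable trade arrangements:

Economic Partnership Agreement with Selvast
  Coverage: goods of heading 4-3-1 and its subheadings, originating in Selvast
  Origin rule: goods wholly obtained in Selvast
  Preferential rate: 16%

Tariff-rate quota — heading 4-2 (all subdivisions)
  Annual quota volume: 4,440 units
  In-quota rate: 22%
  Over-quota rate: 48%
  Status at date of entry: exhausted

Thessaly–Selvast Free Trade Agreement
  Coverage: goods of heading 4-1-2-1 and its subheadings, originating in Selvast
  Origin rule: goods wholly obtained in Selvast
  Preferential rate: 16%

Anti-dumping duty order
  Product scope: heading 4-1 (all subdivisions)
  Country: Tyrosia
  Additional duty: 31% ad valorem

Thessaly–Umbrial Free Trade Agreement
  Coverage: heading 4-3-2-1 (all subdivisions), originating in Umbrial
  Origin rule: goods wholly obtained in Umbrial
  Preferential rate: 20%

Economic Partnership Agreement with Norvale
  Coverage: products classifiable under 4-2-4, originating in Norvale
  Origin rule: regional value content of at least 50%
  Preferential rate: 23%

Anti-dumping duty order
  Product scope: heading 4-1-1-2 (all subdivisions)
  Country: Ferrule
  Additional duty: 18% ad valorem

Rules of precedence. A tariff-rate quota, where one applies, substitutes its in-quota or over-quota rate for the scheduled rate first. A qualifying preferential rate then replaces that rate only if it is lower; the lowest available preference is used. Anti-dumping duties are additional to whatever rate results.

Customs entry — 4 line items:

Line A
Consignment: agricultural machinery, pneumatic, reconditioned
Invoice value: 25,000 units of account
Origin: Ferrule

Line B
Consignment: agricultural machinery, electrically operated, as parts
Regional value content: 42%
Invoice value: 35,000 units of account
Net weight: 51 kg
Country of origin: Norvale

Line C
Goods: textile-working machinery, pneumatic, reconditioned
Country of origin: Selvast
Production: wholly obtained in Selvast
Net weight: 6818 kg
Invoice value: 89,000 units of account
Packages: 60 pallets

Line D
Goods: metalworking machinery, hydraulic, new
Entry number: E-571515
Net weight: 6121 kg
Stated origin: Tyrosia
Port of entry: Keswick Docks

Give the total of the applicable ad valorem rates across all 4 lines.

Line A: agricultural → 4-2; pneumatic → 4-2-2; reconditioned → 4-2-2-3. Scheduled 7%. quota on 4-2 exhausted → over-quota 48%. → 48%.
Line B: agricultural → 4-2; electrically operated → 4-2-4; as parts → 4-2-4-2. Scheduled 27%. quota on 4-2 exhausted → over-quota 48%; Norvale agreement on 4-2-4: RVC < 50%. → 48%.
Line C: textile-working → 4-3; pneumatic → 4-3-1; reconditioned → 4-3-1-1. Scheduled 18%. Selvast agreement on 4-3-1: wholly obtained → 16% available; Selvast agreement on 4-1-2-1: 4-3-1-1 not covered; preferential 16%. → 16%.
Line D: metalworking → 4-1; hydraulic → 4-1-1; new → 4-1-1-2. Scheduled 32%. anti-dumping (Tyrosia, 4-1): +31%; total 32% + 31% = 63%. → 63%.
Sum: 48% + 48% + 16% + 63% = 175%.

175%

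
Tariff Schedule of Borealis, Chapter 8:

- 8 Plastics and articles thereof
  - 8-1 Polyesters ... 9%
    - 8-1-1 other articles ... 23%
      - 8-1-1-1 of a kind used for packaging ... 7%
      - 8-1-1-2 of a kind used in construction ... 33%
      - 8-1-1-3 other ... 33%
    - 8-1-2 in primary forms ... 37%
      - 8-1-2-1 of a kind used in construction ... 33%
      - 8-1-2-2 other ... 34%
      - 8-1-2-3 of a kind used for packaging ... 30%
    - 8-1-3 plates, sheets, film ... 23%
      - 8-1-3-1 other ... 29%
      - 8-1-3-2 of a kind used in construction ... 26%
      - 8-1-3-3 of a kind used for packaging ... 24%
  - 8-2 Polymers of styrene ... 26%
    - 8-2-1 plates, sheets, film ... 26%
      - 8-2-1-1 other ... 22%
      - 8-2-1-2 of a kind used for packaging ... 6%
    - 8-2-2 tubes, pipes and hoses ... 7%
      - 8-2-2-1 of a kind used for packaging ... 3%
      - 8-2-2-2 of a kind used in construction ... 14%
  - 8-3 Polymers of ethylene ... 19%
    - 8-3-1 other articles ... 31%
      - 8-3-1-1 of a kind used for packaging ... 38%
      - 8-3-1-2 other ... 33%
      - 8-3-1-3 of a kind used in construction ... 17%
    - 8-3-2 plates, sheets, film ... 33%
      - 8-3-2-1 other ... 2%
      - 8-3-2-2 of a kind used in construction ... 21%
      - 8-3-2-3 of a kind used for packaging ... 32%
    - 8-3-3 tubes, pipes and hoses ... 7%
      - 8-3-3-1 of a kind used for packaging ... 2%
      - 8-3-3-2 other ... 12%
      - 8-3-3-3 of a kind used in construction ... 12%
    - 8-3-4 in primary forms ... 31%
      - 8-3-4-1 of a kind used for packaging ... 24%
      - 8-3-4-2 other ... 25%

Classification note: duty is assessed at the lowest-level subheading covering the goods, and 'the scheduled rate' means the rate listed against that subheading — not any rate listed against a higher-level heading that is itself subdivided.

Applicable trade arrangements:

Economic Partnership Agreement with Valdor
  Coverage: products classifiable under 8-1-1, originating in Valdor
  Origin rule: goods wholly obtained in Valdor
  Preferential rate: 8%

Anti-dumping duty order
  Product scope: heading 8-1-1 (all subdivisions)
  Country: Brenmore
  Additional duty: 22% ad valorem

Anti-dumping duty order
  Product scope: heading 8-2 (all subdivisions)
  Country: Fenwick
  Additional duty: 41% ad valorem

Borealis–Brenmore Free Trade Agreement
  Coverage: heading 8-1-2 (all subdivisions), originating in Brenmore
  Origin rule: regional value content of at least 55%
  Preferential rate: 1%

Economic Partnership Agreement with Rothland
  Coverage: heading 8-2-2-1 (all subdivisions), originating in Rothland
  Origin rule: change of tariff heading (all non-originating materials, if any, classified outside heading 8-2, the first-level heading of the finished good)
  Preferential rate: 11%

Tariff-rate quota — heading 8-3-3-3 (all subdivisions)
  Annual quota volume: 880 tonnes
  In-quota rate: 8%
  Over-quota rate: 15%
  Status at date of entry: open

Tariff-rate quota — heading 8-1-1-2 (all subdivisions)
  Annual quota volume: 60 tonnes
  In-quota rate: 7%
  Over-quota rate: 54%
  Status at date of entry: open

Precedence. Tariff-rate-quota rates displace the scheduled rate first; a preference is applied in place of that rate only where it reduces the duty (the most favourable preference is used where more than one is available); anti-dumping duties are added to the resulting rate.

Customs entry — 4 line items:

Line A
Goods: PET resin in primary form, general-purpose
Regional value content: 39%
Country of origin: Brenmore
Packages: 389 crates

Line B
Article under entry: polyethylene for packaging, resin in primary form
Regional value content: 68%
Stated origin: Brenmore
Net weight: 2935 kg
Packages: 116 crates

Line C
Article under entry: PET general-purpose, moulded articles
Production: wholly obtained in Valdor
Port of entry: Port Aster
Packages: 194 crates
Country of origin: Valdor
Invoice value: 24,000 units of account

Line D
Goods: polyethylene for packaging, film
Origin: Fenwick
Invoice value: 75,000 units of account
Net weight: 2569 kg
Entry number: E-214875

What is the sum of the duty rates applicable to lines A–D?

98%

Line A: PET → 8-1; resin in primary form → 8-1-2; general-purpose → 8-1-2-2. Scheduled 34%. Brenmore agreement on 8-1-2: RVC < 55%. → 34%.
Line B: polyethylene → 8-3; resin in primary form → 8-3-4; for packaging → 8-3-4-1. Scheduled 24%. Brenmore agreement on 8-1-2: 8-3-4-1 not covered. → 24%.
Line C: PET → 8-1; moulded articles → 8-1-1; general-purpose → 8-1-1-3. Scheduled 33%. Valdor agreement on 8-1-1: wholly obtained → 8% available; preferential 8%. → 8%.
Line D: polyethylene → 8-3; film → 8-3-2; for packaging → 8-3-2-3. Scheduled 32%. No special measure applies. → 32%.
Sum: 34% + 24% + 8% + 32% = 98%.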